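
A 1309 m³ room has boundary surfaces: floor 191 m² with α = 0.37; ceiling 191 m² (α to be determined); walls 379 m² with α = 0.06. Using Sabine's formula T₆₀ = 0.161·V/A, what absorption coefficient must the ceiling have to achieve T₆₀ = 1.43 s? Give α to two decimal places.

0.28

From T₆₀ = 0.161·V/A, the target T₆₀ = 1.43 s needs A = 0.161·1309/1.43 = 147.38 m².
Absorption from the other surfaces = 191·0.37 + 379·0.06 = 93.41 m², so the ceiling must supply 53.97 m² over 191 m².
α = 53.97/191 = 0.283.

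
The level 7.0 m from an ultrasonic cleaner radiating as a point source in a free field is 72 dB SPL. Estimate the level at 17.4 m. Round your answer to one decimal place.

Spherical spreading from a point source gives a 20·log₁₀(r₂/r₁) drop.
L₂ = 72 − 20·log₁₀(17.4/7.0) = 72 − 7.909 = 64.09 dB SPL.

64.1 dB SPL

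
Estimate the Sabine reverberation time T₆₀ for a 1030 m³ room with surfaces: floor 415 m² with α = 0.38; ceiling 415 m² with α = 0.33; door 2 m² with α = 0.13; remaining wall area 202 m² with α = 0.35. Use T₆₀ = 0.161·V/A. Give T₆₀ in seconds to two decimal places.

A = Σ Sᵢαᵢ = 415·0.38 + 415·0.33 + 2·0.13 + 202·0.35 = 365.61 m².
T₆₀ = 0.161·V/A = 0.161·1030/365.61 = 0.454 s.

0.45 s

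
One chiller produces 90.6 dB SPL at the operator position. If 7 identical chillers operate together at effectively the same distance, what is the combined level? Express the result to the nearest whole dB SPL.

With 7 equal, uncorrelated contributions the intensity is 7× that of one unit, giving a rise of 10·log₁₀ 7.
L_total = 90.6 + 10·log₁₀(7) = 90.6 + 8.451 = 99.05 dB SPL.

99 dB SPL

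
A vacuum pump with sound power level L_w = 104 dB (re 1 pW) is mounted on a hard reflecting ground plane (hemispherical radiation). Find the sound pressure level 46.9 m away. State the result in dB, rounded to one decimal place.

62.6 dB

L_p = L_w − 10·log₁₀(2π·r²) with r = 46.9 m.
2π·r² = 1.382e+04 m², 10·log₁₀ of that is 41.405 dB.
L_p = 104 − 41.405 = 62.59 dB.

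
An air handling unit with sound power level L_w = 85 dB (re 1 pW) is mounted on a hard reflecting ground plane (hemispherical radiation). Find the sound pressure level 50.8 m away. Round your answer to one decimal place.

Free-field hemispherical radiation: L_p = L_w − 10·log₁₀(2π·r²), r = 50.8 m.
2π·r² = 1.621e+04 m², 10·log₁₀ of that is 42.099 dB.
L_p = 85 − 42.099 = 42.90 dB.

42.9 dB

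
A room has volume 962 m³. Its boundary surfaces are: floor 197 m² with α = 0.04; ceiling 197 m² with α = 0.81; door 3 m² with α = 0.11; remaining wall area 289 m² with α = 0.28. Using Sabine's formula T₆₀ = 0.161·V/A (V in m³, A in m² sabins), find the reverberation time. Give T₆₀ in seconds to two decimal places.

Summing Sᵢαᵢ: 197·0.04 + 197·0.81 + 3·0.11 + 289·0.28 = 248.70 m².
T₆₀ = 0.161·V/A = 0.161·962/248.70 = 0.623 s.

0.62 s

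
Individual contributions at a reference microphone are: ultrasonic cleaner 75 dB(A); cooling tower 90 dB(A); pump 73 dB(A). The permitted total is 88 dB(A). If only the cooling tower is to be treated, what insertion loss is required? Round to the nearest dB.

2 dB

Fixed contribution from the other sources: Σ 10^(L/10) = 10^(75/10) + 10^(73/10) = 5.158e+07 (77.12 dB(A)).
To meet 88 dB(A) overall, the treated cooling tower may contribute at most 10^(88/10) − 5.158e+07 = 5.794e+08, i.e. 87.63 dB(A).
So the cooling tower must be reduced from 90 to 87.63 dB(A): IL = 2.37 dB.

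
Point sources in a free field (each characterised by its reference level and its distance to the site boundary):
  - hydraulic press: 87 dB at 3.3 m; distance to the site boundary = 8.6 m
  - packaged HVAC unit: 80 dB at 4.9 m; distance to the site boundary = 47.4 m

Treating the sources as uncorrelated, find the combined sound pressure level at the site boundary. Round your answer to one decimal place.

Propagate each source to the receiver with L = L_ref − 20·log₁₀(r/r_ref), then add intensities.
hydraulic press: 87 − 20·log₁₀(8.6/3.3) = 87 − 8.32 = 78.68 dB.
packaged HVAC unit: 80 − 20·log₁₀(47.4/4.9) = 80 − 19.71 = 60.29 dB.
Σ 10^(L/10) = 7.486e+07 → L_total = 10·log₁₀(7.486e+07) = 78.74 dB.

78.7 dB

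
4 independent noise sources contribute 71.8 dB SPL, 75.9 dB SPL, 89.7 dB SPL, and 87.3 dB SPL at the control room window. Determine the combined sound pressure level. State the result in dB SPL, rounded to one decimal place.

For uncorrelated sources the intensities add, so convert each level to linear form, sum, and take 10·log₁₀ of the total.
Σ 10^(L/10) = 10^(71.8/10) + 10^(75.9/10) + 10^(89.7/10) + 10^(87.3/10) = 1.524e+09.
L_total = 10·log₁₀(1.524e+09) = 91.83 dB SPL.

91.8 dB SPL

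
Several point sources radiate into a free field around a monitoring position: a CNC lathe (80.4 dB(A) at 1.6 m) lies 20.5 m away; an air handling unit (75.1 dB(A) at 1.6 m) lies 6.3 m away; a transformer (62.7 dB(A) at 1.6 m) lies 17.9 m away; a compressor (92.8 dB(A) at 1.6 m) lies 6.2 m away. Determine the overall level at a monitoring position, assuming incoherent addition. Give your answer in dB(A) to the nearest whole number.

81 dB(A)

First find each source's level at the receiver (point-source: −20·log₁₀(r/r_ref)), then combine on an intensity basis.
CNC lathe: 80.4 − 20·log₁₀(20.5/1.6) = 80.4 − 22.15 = 58.25 dB(A).
air handling unit: 75.1 − 20·log₁₀(6.3/1.6) = 75.1 − 11.90 = 63.20 dB(A).
transformer: 62.7 − 20·log₁₀(17.9/1.6) = 62.7 − 20.97 = 41.73 dB(A).
compressor: 92.8 − 20·log₁₀(6.2/1.6) = 92.8 − 11.77 = 81.03 dB(A).
Σ 10^(L/10) = 1.297e+08 → L_total = 10·log₁₀(1.297e+08) = 81.13 dB(A).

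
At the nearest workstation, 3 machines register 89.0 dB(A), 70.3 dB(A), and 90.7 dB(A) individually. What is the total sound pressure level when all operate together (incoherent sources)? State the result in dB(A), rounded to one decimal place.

93.0 dB(A)

For uncorrelated sources the intensities add, so convert each level to linear form, sum, and take 10·log₁₀ of the total.
Σ 10^(L/10) = 10^(89.0/10) + 10^(70.3/10) + 10^(90.7/10) = 1.980e+09.
L_total = 10·log₁₀(1.980e+09) = 92.97 dB(A).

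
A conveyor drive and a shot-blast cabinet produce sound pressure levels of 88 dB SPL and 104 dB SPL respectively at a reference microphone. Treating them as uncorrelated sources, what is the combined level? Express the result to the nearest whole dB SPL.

For uncorrelated sources the intensities add, so convert each level to linear form, sum, and take 10·log₁₀ of the total.
Σ 10^(L/10) = 10^(88/10) + 10^(104/10) = 2.575e+10.
L_total = 10·log₁₀(2.575e+10) = 104.11 dB SPL.

104 dB SPL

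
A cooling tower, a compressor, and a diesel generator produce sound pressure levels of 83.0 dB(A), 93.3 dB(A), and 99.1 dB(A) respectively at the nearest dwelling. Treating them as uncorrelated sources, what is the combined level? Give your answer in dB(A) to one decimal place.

Incoherent sources combine by intensity addition: L_total = 10·log₁₀(Σ 10^(L_i/10)).
Σ 10^(L/10) = 10^(83.0/10) + 10^(93.3/10) + 10^(99.1/10) = 1.047e+10.
L_total = 10·log₁₀(1.047e+10) = 100.20 dB(A).

100.2 dB(A)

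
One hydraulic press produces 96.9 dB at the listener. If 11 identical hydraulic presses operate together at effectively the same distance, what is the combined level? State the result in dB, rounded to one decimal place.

107.3 dB

L_total = L₁ + 10·log₁₀ N for N identical incoherent sources.
L_total = 96.9 + 10·log₁₀(11) = 96.9 + 10.414 = 107.31 dB.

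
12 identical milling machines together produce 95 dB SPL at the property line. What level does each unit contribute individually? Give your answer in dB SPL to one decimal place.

84.2 dB SPL

12 equal contributions raise the level by 10·log₁₀ 12 = 10.792 dB, so each unit alone gives 95 − 10.792.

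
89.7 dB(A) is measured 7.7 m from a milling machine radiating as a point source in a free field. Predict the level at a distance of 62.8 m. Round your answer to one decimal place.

71.5 dB(A)

For a point source, L₂ = L₁ − 20·log₁₀(r₂/r₁).
L₂ = 89.7 − 20·log₁₀(62.8/7.7) = 89.7 − 18.229 = 71.47 dB(A).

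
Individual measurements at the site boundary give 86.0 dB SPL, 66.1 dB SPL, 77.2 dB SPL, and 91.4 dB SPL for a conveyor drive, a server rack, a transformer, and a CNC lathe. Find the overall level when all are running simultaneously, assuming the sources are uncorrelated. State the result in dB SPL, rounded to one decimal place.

92.6 dB SPL

Incoherent sources combine by intensity addition: L_total = 10·log₁₀(Σ 10^(L_i/10)).
Σ 10^(L/10) = 10^(86.0/10) + 10^(66.1/10) + 10^(77.2/10) + 10^(91.4/10) = 1.835e+09.
L_total = 10·log₁₀(1.835e+09) = 92.64 dB SPL.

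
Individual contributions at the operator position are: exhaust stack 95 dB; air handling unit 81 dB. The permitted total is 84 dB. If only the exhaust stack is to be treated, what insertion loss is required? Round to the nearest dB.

14 dB

Fixed contribution from the other source: Σ 10^(L/10) = 10^(81/10) = 1.259e+08 (81.00 dB).
The limit corresponds to 10^(84/10) = 2.512e+08; subtracting the fixed part leaves 1.253e+08 for the exhaust stack, i.e. 80.98 dB.
So the exhaust stack must be reduced from 95 to 80.98 dB: IL = 14.02 dB.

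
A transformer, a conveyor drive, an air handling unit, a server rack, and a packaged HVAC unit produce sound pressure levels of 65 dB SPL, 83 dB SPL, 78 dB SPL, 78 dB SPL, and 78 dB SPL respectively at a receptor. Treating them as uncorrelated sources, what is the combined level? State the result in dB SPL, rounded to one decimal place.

85.9 dB SPL

Incoherent sources combine by intensity addition: L_total = 10·log₁₀(Σ 10^(L_i/10)).
Σ 10^(L/10) = 10^(65/10) + 10^(83/10) + 10^(78/10) + 10^(78/10) + 10^(78/10) = 3.920e+08.
L_total = 10·log₁₀(3.920e+08) = 85.93 dB SPL.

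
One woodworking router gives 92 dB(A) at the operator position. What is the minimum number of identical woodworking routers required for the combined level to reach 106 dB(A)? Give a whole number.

The shortfall is 106 − 92 = 14.0 dB, and N units add 10·log₁₀ N, so need 10·log₁₀ N ≥ 14.0.
N ≥ 10^(14.0/10) = 25.119, so N = 26.

26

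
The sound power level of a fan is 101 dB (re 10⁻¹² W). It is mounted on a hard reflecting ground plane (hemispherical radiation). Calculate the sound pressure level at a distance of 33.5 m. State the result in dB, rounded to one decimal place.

Free-field hemispherical radiation: L_p = L_w − 10·log₁₀(2π·r²), r = 33.5 m.
2π·r² = 7051 m², 10·log₁₀ of that is 38.483 dB.
L_p = 101 − 38.483 = 62.52 dB.

62.5 dB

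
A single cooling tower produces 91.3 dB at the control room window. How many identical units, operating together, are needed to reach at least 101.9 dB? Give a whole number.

12

N identical sources give L₁ + 10·log₁₀ N, so require 10·log₁₀ N ≥ 101.9 − 91.3 = 10.6 dB.
N ≥ 10^(10.6/10) = 11.482, so N = 12.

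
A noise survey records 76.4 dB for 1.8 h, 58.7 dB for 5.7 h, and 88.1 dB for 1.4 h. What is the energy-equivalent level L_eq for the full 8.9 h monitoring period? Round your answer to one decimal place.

80.4 dB

The energy average is taken in the linear domain: L_eq = 10·log₁₀[(Σ tᵢ·10^(Lᵢ/10))/T], T = 8.9 h.
Σ tᵢ·10^(Lᵢ/10) = 1.8·10^(76.4/10) + 5.7·10^(58.7/10) + 1.4·10^(88.1/10) = 9.867e+08.
L_eq = 10·log₁₀(9.867e+08/8.9) = 80.45 dB.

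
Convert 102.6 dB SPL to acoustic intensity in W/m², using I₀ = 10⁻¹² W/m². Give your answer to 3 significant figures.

0.0182 W/m²

I/I₀ = 10^(102.6/10) = 1.82e+10, so I = 1.82e+10 × 10⁻¹² W/m².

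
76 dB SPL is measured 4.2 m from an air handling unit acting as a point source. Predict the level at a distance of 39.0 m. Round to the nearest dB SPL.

57 dB SPL

Point-source attenuation: ΔL = 20·log₁₀(r₂/r₁) = 20·log₁₀(39.0/4.2) = 19.356 dB.
L₂ = 76 − 20·log₁₀(39.0/4.2) = 76 − 19.356 = 56.64 dB SPL.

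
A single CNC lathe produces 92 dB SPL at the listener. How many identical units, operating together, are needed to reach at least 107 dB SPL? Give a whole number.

32

Need L₁ + 10·log₁₀ N ≥ 107, i.e. log₁₀ N ≥ 1.50.
N ≥ 10^(15.0/10) = 31.623, so N = 32.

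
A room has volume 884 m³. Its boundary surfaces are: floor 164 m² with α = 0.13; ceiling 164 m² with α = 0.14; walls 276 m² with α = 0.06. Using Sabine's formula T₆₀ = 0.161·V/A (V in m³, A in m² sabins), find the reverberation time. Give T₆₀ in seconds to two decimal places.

A = Σ Sᵢαᵢ = 164·0.13 + 164·0.14 + 276·0.06 = 60.84 m².
T₆₀ = 0.161·V/A = 0.161·884/60.84 = 2.339 s.

2.34 s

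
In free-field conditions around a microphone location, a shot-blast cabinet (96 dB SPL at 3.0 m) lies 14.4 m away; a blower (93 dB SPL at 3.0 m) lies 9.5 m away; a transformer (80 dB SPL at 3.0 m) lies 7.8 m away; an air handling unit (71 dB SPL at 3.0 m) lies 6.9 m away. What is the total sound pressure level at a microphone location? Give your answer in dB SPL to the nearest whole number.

Apply inverse-square spreading to bring every level to the receiver, then sum 10^(L/10).
shot-blast cabinet: 96 − 20·log₁₀(14.4/3.0) = 96 − 13.62 = 82.38 dB SPL.
blower: 93 − 20·log₁₀(9.5/3.0) = 93 − 10.01 = 82.99 dB SPL.
transformer: 80 − 20·log₁₀(7.8/3.0) = 80 − 8.30 = 71.70 dB SPL.
air handling unit: 71 − 20·log₁₀(6.9/3.0) = 71 − 7.23 = 63.77 dB SPL.
Σ 10^(L/10) = 3.889e+08 → L_total = 10·log₁₀(3.889e+08) = 85.90 dB SPL.

86 dB SPL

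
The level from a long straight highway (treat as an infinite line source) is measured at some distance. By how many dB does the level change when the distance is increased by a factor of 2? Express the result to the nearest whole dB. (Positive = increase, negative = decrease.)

A line source loses 3 dB per doubling of distance; generally ΔL = −10·log₁₀(r₂/r₁).
ΔL = −10·log₁₀(2) = -3.01 dB.

-3 dB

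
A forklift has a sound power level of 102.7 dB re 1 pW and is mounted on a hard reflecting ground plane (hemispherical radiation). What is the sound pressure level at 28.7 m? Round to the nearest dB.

66 dB

L_p = L_w − 10·log₁₀(2π·r²) with r = 28.7 m.
2π·r² = 5175 m², 10·log₁₀ of that is 37.139 dB.
L_p = 102.7 − 37.139 = 65.56 dB.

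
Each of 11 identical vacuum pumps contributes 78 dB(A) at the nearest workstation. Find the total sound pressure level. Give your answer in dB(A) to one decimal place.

88.4 dB(A)

With 11 equal, uncorrelated contributions the intensity is 11× that of one unit, giving a rise of 10·log₁₀ 11.
L_total = 78 + 10·log₁₀(11) = 78 + 10.414 = 88.41 dB(A).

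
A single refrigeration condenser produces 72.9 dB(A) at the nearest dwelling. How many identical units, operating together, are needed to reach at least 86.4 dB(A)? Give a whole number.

N identical sources give L₁ + 10·log₁₀ N, so require 10·log₁₀ N ≥ 86.4 − 72.9 = 13.5 dB.
N ≥ 10^(13.5/10) = 22.387, so N = 23.

23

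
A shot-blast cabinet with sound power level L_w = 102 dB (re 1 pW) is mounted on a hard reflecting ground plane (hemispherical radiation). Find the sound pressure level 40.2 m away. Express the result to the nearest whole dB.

Free-field hemispherical radiation: L_p = L_w − 10·log₁₀(2π·r²), r = 40.2 m.
2π·r² = 1.015e+04 m², 10·log₁₀ of that is 40.066 dB.
L_p = 102 − 40.066 = 61.93 dB.

62 dB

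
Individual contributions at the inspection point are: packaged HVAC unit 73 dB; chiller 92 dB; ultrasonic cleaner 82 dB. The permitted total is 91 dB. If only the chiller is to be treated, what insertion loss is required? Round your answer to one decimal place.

The untreated sources together contribute 10^(73/10) + 10^(82/10) = 1.784e+08, i.e. 82.51 dB.
The limit corresponds to 10^(91/10) = 1.259e+09; subtracting the fixed part leaves 1.080e+09 for the chiller, i.e. 90.34 dB.
So the chiller must be reduced from 92 to 90.34 dB: IL = 1.66 dB.

1.7 dB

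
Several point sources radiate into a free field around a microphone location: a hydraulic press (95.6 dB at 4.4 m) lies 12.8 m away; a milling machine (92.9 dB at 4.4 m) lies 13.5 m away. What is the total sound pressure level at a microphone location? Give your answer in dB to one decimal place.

Apply inverse-square spreading to bring every level to the receiver, then sum 10^(L/10).
hydraulic press: 95.6 − 20·log₁₀(12.8/4.4) = 95.6 − 9.28 = 86.32 dB.
milling machine: 92.9 − 20·log₁₀(13.5/4.4) = 92.9 − 9.74 = 83.16 dB.
Σ 10^(L/10) = 6.362e+08 → L_total = 10·log₁₀(6.362e+08) = 88.04 dB.

88.0 dB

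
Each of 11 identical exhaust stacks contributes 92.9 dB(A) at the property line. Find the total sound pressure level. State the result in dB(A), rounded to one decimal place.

103.3 dB(A)

L_total = L₁ + 10·log₁₀ N for N identical incoherent sources.
L_total = 92.9 + 10·log₁₀(11) = 92.9 + 10.414 = 103.31 dB(A).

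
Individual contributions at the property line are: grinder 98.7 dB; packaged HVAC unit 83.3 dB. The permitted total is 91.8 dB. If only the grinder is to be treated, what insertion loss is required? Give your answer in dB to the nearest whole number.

8 dB

Everything except the grinder sums to 10^(83.3/10) = 2.138e+08 in linear terms, 83.30 dB.
The limit corresponds to 10^(91.8/10) = 1.514e+09; subtracting the fixed part leaves 1.300e+09 for the grinder, i.e. 91.14 dB.
Required insertion loss = 98.7 − 91.14 = 7.56 dB.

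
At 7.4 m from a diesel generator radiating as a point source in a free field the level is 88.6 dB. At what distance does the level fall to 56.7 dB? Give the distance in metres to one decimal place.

Point-source spreading drops the level by 20·log₁₀(r₂/r₁); inverting, r₂/r₁ = 10^(ΔL/20).
r₂ = 7.4·10^((88.6−56.7)/20) = 7.4·10^(31.9/20) = 291.23 m.

291.2 m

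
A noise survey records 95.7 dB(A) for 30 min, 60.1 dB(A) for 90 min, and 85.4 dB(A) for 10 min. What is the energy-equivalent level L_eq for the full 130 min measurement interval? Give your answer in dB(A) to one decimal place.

89.5 dB(A)

Weight each interval's intensity by its duration and average over T = 130 min:
Σ tᵢ·10^(Lᵢ/10) = 30·10^(95.7/10) + 90·10^(60.1/10) + 10·10^(85.4/10) = 1.150e+11.
L_eq = 10·log₁₀(1.150e+11/130) = 89.47 dB(A).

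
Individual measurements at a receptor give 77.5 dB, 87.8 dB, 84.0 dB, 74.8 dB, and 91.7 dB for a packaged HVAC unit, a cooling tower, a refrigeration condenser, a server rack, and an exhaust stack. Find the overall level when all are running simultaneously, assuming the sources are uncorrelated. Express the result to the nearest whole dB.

Incoherent sources combine by intensity addition: L_total = 10·log₁₀(Σ 10^(L_i/10)).
Σ 10^(L/10) = 10^(77.5/10) + 10^(87.8/10) + 10^(84.0/10) + 10^(74.8/10) + 10^(91.7/10) = 2.419e+09.
L_total = 10·log₁₀(2.419e+09) = 93.84 dB.

94 dB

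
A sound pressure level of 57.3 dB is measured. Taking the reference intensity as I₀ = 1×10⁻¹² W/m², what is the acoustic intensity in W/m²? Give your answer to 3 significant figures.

I/I₀ = 10^(57.3/10) = 5.37e+05, so I = 5.37e+05 × 10⁻¹² W/m².

5.37e-07 W/m²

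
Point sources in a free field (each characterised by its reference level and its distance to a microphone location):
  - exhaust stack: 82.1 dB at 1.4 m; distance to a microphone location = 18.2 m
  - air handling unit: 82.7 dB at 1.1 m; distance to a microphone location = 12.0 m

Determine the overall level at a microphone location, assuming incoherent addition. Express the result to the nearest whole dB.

Apply inverse-square spreading to bring every level to the receiver, then sum 10^(L/10).
exhaust stack: 82.1 − 20·log₁₀(18.2/1.4) = 82.1 − 22.28 = 59.82 dB.
air handling unit: 82.7 − 20·log₁₀(12.0/1.1) = 82.7 − 20.76 = 61.94 dB.
Σ 10^(L/10) = 2.524e+06 → L_total = 10·log₁₀(2.524e+06) = 64.02 dB.

64 dB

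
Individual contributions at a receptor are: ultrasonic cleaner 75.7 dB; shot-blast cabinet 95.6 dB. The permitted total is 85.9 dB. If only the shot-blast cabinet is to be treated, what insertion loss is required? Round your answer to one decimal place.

The untreated sources together contribute 10^(75.7/10) = 3.715e+07, i.e. 75.70 dB.
To meet 85.9 dB overall, the treated shot-blast cabinet may contribute at most 10^(85.9/10) − 3.715e+07 = 3.519e+08, i.e. 85.46 dB.
Required insertion loss = 95.6 − 85.46 = 10.14 dB.

10.1 dB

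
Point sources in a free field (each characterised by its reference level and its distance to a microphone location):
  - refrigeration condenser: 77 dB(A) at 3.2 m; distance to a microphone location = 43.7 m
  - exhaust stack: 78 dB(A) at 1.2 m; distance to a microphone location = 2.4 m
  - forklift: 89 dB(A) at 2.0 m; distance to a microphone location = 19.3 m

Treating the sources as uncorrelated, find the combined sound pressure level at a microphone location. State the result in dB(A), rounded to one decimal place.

73.9 dB(A)

Propagate each source to the receiver with L = L_ref − 20·log₁₀(r/r_ref), then add intensities.
refrigeration condenser: 77 − 20·log₁₀(43.7/3.2) = 77 − 22.71 = 54.29 dB(A).
exhaust stack: 78 − 20·log₁₀(2.4/1.2) = 78 − 6.02 = 71.98 dB(A).
forklift: 89 − 20·log₁₀(19.3/2.0) = 89 − 19.69 = 69.31 dB(A).
Σ 10^(L/10) = 2.457e+07 → L_total = 10·log₁₀(2.457e+07) = 73.90 dB(A).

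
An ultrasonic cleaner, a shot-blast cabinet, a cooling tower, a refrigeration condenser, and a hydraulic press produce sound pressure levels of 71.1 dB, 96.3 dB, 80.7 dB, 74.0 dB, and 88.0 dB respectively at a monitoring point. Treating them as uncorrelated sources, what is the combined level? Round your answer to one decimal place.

For uncorrelated sources the intensities add, so convert each level to linear form, sum, and take 10·log₁₀ of the total.
Σ 10^(L/10) = 10^(71.1/10) + 10^(96.3/10) + 10^(80.7/10) + 10^(74.0/10) + 10^(88.0/10) = 5.052e+09.
L_total = 10·log₁₀(5.052e+09) = 97.03 dB.

97.0 dB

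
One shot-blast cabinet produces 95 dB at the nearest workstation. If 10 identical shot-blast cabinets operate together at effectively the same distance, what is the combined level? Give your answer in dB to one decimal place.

105.0 dB

L_total = L₁ + 10·log₁₀ N for N identical incoherent sources.
L_total = 95 + 10·log₁₀(10) = 95 + 10.000 = 105.00 dB.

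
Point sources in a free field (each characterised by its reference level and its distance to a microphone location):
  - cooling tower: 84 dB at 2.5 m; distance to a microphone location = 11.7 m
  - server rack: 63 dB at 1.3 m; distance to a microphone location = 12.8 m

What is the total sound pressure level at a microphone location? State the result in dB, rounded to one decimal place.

First find each source's level at the receiver (point-source: −20·log₁₀(r/r_ref)), then combine on an intensity basis.
cooling tower: 84 − 20·log₁₀(11.7/2.5) = 84 − 13.40 = 70.60 dB.
server rack: 63 − 20·log₁₀(12.8/1.3) = 63 − 19.87 = 43.13 dB.
Σ 10^(L/10) = 1.149e+07 → L_total = 10·log₁₀(1.149e+07) = 70.60 dB.

70.6 dB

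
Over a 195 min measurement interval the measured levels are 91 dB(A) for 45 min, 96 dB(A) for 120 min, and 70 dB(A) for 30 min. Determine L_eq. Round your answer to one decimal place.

The energy average is taken in the linear domain: L_eq = 10·log₁₀[(Σ tᵢ·10^(Lᵢ/10))/T], T = 195 min.
Σ tᵢ·10^(Lᵢ/10) = 45·10^(91/10) + 120·10^(96/10) + 30·10^(70/10) = 5.347e+11.
L_eq = 10·log₁₀(5.347e+11/195) = 94.38 dB(A).

94.4 dB(A)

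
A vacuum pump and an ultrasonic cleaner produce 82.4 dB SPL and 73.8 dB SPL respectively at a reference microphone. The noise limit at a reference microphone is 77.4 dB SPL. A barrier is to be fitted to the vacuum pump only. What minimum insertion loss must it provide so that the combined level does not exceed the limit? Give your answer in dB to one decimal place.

Fixed contribution from the other source: Σ 10^(L/10) = 10^(73.8/10) = 2.399e+07 (73.80 dB SPL).
The limit corresponds to 10^(77.4/10) = 5.495e+07; subtracting the fixed part leaves 3.097e+07 for the vacuum pump, i.e. 74.91 dB SPL.
So the vacuum pump must be reduced from 82.4 to 74.91 dB SPL: IL = 7.49 dB.

7.5 dB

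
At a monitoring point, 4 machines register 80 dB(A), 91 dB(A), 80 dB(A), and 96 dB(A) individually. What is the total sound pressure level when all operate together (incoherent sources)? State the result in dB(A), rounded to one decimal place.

97.4 dB(A)

Incoherent sources combine by intensity addition: L_total = 10·log₁₀(Σ 10^(L_i/10)).
Σ 10^(L/10) = 10^(80/10) + 10^(91/10) + 10^(80/10) + 10^(96/10) = 5.440e+09.
L_total = 10·log₁₀(5.440e+09) = 97.36 dB(A).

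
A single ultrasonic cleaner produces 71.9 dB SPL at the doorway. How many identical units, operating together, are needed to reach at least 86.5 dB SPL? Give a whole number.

29

Need L₁ + 10·log₁₀ N ≥ 86.5, i.e. log₁₀ N ≥ 1.46.
N ≥ 10^(14.6/10) = 28.840, so N = 29.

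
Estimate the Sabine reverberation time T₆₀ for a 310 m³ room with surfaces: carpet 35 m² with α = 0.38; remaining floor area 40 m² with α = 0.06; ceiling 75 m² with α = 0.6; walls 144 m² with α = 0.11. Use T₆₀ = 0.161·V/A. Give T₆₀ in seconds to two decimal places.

0.65 s

Total absorption A = 35·0.38 + 40·0.06 + 75·0.6 + 144·0.11 = 76.54 m² sabins.
T₆₀ = 0.161 × 310 / 76.54 = 0.652 s.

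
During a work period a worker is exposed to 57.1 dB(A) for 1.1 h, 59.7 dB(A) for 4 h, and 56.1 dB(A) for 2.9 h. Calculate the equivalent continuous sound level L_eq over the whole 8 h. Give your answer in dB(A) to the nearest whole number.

58 dB(A)

Weight each interval's intensity by its duration and average over T = 8 h:
Σ tᵢ·10^(Lᵢ/10) = 1.1·10^(57.1/10) + 4·10^(59.7/10) + 2.9·10^(56.1/10) = 5.479e+06.
L_eq = 10·log₁₀(5.479e+06/8) = 58.36 dB(A).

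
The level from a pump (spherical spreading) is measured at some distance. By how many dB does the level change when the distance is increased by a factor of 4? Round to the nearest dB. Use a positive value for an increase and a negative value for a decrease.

-12 dB

Point-source spreading: ΔL = −20·log₁₀(r₂/r₁).
ΔL = −20·log₁₀(4) = -12.04 dB.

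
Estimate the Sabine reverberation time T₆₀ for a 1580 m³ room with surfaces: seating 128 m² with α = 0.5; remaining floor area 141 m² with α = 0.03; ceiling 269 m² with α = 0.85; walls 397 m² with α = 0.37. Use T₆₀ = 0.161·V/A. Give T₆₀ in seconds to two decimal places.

0.57 s

Summing Sᵢαᵢ: 128·0.5 + 141·0.03 + 269·0.85 + 397·0.37 = 443.77 m².
T₆₀ = 0.161·V/A = 0.161·1580/443.77 = 0.573 s.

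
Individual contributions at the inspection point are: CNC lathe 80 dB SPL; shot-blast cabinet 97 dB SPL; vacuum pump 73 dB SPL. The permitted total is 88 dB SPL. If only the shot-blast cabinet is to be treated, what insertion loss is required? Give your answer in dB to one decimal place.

Fixed contribution from the other sources: Σ 10^(L/10) = 10^(80/10) + 10^(73/10) = 1.200e+08 (80.79 dB SPL).
To meet 88 dB SPL overall, the treated shot-blast cabinet may contribute at most 10^(88/10) − 1.200e+08 = 5.110e+08, i.e. 87.08 dB SPL.
So the shot-blast cabinet must be reduced from 97 to 87.08 dB SPL: IL = 9.92 dB.

9.9 dB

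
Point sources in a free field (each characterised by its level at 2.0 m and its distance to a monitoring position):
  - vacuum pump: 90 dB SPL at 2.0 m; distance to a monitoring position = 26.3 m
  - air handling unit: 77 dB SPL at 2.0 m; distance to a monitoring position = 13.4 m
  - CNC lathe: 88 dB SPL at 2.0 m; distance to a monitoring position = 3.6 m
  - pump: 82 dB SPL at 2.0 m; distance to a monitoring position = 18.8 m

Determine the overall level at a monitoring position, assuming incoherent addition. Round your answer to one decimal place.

Apply inverse-square spreading to bring every level to the receiver, then sum 10^(L/10).
vacuum pump: 90 − 20·log₁₀(26.3/2.0) = 90 − 22.38 = 67.62 dB SPL.
air handling unit: 77 − 20·log₁₀(13.4/2.0) = 77 − 16.52 = 60.48 dB SPL.
CNC lathe: 88 − 20·log₁₀(3.6/2.0) = 88 − 5.11 = 82.89 dB SPL.
pump: 82 − 20·log₁₀(18.8/2.0) = 82 − 19.46 = 62.54 dB SPL.
Σ 10^(L/10) = 2.034e+08 → L_total = 10·log₁₀(2.034e+08) = 83.08 dB SPL.

83.1 dB SPL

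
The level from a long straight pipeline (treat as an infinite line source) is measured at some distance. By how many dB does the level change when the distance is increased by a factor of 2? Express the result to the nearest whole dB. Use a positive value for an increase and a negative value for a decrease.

-3 dB

Line-source spreading: ΔL = −10·log₁₀(r₂/r₁).
ΔL = −10·log₁₀(2) = -3.01 dB.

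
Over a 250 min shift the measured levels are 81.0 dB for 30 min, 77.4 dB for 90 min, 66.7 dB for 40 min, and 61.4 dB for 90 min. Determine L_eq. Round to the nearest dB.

Weight each interval's intensity by its duration and average over T = 250 min:
Σ tᵢ·10^(Lᵢ/10) = 30·10^(81.0/10) + 90·10^(77.4/10) + 40·10^(66.7/10) + 90·10^(61.4/10) = 9.034e+09.
L_eq = 10·log₁₀(9.034e+09/250) = 75.58 dB.

76 dB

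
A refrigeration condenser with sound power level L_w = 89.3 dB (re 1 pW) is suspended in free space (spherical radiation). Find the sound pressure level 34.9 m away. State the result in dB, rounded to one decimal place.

47.5 dB

Free-field spherical radiation: L_p = L_w − 10·log₁₀(4π·r²), r = 34.9 m.
4π·r² = 1.531e+04 m², 10·log₁₀ of that is 41.849 dB.
L_p = 89.3 − 41.849 = 47.45 dB.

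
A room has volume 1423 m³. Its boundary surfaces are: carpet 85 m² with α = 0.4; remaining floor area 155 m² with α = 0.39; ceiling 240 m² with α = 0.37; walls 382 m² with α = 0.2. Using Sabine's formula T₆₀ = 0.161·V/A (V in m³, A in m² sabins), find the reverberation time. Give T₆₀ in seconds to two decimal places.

A = Σ Sᵢαᵢ = 85·0.4 + 155·0.39 + 240·0.37 + 382·0.2 = 259.65 m².
T₆₀ = 0.161·V/A = 0.161·1423/259.65 = 0.882 s.

0.88 s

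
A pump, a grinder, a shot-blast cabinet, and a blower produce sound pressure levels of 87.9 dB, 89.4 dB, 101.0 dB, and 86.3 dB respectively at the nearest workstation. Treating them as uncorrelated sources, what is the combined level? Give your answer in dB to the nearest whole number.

Incoherent sources combine by intensity addition: L_total = 10·log₁₀(Σ 10^(L_i/10)).
Σ 10^(L/10) = 10^(87.9/10) + 10^(89.4/10) + 10^(101.0/10) + 10^(86.3/10) = 1.450e+10.
L_total = 10·log₁₀(1.450e+10) = 101.61 dB.

102 dB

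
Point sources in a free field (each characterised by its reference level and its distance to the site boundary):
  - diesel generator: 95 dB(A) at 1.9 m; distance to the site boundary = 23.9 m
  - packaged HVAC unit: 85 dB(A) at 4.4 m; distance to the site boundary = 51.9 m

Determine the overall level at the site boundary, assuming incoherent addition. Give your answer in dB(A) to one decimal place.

Propagate each source to the receiver with L = L_ref − 20·log₁₀(r/r_ref), then add intensities.
diesel generator: 95 − 20·log₁₀(23.9/1.9) = 95 − 21.99 = 73.01 dB(A).
packaged HVAC unit: 85 − 20·log₁₀(51.9/4.4) = 85 − 21.43 = 63.57 dB(A).
Σ 10^(L/10) = 2.226e+07 → L_total = 10·log₁₀(2.226e+07) = 73.47 dB(A).

73.5 dB(A)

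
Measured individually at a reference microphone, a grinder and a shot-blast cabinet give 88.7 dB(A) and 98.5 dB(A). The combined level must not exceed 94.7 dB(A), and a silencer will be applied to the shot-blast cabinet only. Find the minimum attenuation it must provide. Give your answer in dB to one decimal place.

The untreated sources together contribute 10^(88.7/10) = 7.413e+08, i.e. 88.70 dB(A).
The limit corresponds to 10^(94.7/10) = 2.951e+09; subtracting the fixed part leaves 2.210e+09 for the shot-blast cabinet, i.e. 93.44 dB(A).
So the shot-blast cabinet must be reduced from 98.5 to 93.44 dB(A): IL = 5.06 dB.

5.1 dB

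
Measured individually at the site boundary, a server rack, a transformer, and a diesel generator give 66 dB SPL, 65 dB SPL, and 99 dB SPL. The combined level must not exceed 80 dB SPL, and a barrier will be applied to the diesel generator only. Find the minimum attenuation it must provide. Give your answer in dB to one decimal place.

Everything except the diesel generator sums to 10^(66/10) + 10^(65/10) = 7.143e+06 in linear terms, 68.54 dB SPL.
To meet 80 dB SPL overall, the treated diesel generator may contribute at most 10^(80/10) − 7.143e+06 = 9.286e+07, i.e. 79.68 dB SPL.
Required insertion loss = 99 − 79.68 = 19.32 dB.

19.3 dB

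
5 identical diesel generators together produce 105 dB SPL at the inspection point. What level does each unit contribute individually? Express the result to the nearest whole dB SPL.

98 dB SPL

5 equal contributions raise the level by 10·log₁₀ 5 = 6.990 dB, so each unit alone gives 105 − 6.990.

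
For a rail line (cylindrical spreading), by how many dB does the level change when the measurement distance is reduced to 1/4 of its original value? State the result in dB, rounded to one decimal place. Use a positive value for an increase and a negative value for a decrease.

+6.0 dB

With cylindrical spreading the level changes by −10·log₁₀(r₂/r₁).
ΔL = −10·log₁₀(0.25) = +6.02 dB.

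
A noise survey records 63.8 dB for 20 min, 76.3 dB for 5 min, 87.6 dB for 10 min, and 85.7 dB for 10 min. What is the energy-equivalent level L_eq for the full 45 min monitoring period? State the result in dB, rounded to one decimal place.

The energy average is taken in the linear domain: L_eq = 10·log₁₀[(Σ tᵢ·10^(Lᵢ/10))/T], T = 45 min.
Σ tᵢ·10^(Lᵢ/10) = 20·10^(63.8/10) + 5·10^(76.3/10) + 10·10^(87.6/10) + 10·10^(85.7/10) = 9.731e+09.
L_eq = 10·log₁₀(9.731e+09/45) = 83.35 dB.

83.3 dB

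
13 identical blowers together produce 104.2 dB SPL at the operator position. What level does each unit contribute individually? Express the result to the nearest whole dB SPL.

93 dB SPL

13 equal contributions raise the level by 10·log₁₀ 13 = 11.139 dB, so each unit alone gives 104.2 − 11.139.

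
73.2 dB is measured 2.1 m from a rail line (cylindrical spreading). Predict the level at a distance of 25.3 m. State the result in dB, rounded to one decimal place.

For a line source, L₂ = L₁ − 10·log₁₀(r₂/r₁).
L₂ = 73.2 − 10·log₁₀(25.3/2.1) = 73.2 − 10.809 = 62.39 dB.

62.4 dB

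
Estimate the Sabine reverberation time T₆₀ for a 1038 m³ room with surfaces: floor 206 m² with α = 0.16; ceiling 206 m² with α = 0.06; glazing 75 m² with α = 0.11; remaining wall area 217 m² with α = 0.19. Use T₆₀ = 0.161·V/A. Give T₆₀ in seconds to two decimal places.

1.76 s

Summing Sᵢαᵢ: 206·0.16 + 206·0.06 + 75·0.11 + 217·0.19 = 94.80 m².
T₆₀ = 0.161·V/A = 0.161·1038/94.80 = 1.763 s.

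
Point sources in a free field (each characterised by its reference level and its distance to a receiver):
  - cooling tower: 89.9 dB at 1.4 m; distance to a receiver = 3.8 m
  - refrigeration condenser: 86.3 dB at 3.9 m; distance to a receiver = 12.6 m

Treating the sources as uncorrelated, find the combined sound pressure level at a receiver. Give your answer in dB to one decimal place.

Apply inverse-square spreading to bring every level to the receiver, then sum 10^(L/10).
cooling tower: 89.9 − 20·log₁₀(3.8/1.4) = 89.9 − 8.67 = 81.23 dB.
refrigeration condenser: 86.3 − 20·log₁₀(12.6/3.9) = 86.3 − 10.19 = 76.11 dB.
Σ 10^(L/10) = 1.735e+08 → L_total = 10·log₁₀(1.735e+08) = 82.39 dB.

82.4 dB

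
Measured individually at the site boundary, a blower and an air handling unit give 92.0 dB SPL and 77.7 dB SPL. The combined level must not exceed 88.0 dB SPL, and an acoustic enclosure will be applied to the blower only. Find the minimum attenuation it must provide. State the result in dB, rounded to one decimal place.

Fixed contribution from the other source: Σ 10^(L/10) = 10^(77.7/10) = 5.888e+07 (77.70 dB SPL).
To meet 88.0 dB SPL overall, the treated blower may contribute at most 10^(88.0/10) − 5.888e+07 = 5.721e+08, i.e. 87.57 dB SPL.
So the blower must be reduced from 92.0 to 87.57 dB SPL: IL = 4.43 dB.

4.4 dB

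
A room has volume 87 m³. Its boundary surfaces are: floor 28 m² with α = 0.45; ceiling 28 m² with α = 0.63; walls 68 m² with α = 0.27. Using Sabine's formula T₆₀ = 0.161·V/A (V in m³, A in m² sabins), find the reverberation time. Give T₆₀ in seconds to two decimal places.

0.29 s

Summing Sᵢαᵢ: 28·0.45 + 28·0.63 + 68·0.27 = 48.60 m².
T₆₀ = 0.161 × 87 / 48.60 = 0.288 s.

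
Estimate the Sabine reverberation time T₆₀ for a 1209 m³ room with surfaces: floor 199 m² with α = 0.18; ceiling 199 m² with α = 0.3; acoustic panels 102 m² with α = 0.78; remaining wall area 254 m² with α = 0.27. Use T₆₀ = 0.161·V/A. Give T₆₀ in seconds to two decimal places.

Summing Sᵢαᵢ: 199·0.18 + 199·0.3 + 102·0.78 + 254·0.27 = 243.66 m².
T₆₀ = 0.161 × 1209 / 243.66 = 0.799 s.

0.80 s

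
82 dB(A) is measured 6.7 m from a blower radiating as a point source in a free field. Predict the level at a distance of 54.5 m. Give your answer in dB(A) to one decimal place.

Point-source attenuation: ΔL = 20·log₁₀(r₂/r₁) = 20·log₁₀(54.5/6.7) = 18.206 dB.
L₂ = 82 − 20·log₁₀(54.5/6.7) = 82 − 18.206 = 63.79 dB(A).

63.8 dB(A)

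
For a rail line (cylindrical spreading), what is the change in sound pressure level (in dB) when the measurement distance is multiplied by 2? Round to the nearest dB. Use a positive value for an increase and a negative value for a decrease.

Line-source spreading: ΔL = −10·log₁₀(r₂/r₁).
ΔL = −10·log₁₀(2) = -3.01 dB.

-3 dB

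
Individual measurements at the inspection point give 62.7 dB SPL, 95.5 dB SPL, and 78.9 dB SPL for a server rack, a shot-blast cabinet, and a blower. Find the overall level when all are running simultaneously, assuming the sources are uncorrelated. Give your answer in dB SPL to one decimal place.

95.6 dB SPL

Incoherent sources combine by intensity addition: L_total = 10·log₁₀(Σ 10^(L_i/10)).
Σ 10^(L/10) = 10^(62.7/10) + 10^(95.5/10) + 10^(78.9/10) = 3.628e+09.
L_total = 10·log₁₀(3.628e+09) = 95.60 dB SPL.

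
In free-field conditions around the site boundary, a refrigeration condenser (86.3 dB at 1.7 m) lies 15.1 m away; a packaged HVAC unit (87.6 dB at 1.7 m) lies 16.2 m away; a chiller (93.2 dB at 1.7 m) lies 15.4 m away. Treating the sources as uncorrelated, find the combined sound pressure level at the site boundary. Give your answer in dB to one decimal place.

75.7 dB

Apply inverse-square spreading to bring every level to the receiver, then sum 10^(L/10).
refrigeration condenser: 86.3 − 20·log₁₀(15.1/1.7) = 86.3 − 18.97 = 67.33 dB.
packaged HVAC unit: 87.6 − 20·log₁₀(16.2/1.7) = 87.6 − 19.58 = 68.02 dB.
chiller: 93.2 − 20·log₁₀(15.4/1.7) = 93.2 − 19.14 = 74.06 dB.
Σ 10^(L/10) = 3.720e+07 → L_total = 10·log₁₀(3.720e+07) = 75.71 dB.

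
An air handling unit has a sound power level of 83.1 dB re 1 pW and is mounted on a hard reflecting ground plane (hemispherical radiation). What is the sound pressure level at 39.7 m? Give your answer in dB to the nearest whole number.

The power spreads over a hemisphere of area 2π·r², so L_p = L_w − 10·log₁₀(2π·r²).
2π·r² = 9903 m², 10·log₁₀ of that is 39.958 dB.
L_p = 83.1 − 39.958 = 43.14 dB.

43 dB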